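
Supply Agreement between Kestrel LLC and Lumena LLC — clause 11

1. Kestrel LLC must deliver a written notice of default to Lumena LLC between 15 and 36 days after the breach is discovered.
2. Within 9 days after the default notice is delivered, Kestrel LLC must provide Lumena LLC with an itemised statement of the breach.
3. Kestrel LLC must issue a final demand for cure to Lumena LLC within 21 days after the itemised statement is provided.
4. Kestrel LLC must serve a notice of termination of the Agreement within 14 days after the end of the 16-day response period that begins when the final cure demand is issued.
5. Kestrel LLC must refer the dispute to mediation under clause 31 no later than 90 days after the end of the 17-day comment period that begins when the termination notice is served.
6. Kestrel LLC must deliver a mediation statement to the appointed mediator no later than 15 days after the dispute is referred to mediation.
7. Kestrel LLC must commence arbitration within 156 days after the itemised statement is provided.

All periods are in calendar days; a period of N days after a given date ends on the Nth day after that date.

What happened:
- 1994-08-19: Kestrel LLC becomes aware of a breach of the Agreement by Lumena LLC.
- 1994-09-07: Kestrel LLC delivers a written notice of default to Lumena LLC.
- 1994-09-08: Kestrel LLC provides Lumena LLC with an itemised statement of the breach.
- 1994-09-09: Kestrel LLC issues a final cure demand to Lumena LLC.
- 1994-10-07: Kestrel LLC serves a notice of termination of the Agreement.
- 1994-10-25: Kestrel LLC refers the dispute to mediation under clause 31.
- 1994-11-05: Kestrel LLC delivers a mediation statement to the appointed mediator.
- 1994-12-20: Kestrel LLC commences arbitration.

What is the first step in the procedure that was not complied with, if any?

Step 1: the window is 15–36 days after 1994-08-19 (when the breach is discovered), so 1994-09-03 through 1994-09-24; done 1994-09-07 — within the window.
Step 2: 9 days after 1994-09-07 (when the default notice is delivered) is 1994-09-16; done 1994-09-08 — timely.
Step 3: 21 days after 1994-09-08 (when the itemised statement is provided) is 1994-09-29; done 1994-09-09 — timely.
Step 4: 14 days after 1994-09-25 (end of the 16-day response period, which began when the final cure demand is issued on 1994-09-09) is 1994-10-09; completed 1994-10-07, before the deadline.
Step 5: 90 days after 1994-10-24 (end of the 17-day comment period, which began when the termination notice is served on 1994-10-07) is 1995-01-22; done 1994-10-25 — timely.
Step 6: 15 days after 1994-10-25 (when the dispute is referred to mediation) is 1994-11-09; done 1994-11-05 — timely.
Step 7: 156 days after 1994-09-08 (when the itemised statement is provided) is 1995-02-11; 1994-12-20 is within that limit.

None — every step was satisfied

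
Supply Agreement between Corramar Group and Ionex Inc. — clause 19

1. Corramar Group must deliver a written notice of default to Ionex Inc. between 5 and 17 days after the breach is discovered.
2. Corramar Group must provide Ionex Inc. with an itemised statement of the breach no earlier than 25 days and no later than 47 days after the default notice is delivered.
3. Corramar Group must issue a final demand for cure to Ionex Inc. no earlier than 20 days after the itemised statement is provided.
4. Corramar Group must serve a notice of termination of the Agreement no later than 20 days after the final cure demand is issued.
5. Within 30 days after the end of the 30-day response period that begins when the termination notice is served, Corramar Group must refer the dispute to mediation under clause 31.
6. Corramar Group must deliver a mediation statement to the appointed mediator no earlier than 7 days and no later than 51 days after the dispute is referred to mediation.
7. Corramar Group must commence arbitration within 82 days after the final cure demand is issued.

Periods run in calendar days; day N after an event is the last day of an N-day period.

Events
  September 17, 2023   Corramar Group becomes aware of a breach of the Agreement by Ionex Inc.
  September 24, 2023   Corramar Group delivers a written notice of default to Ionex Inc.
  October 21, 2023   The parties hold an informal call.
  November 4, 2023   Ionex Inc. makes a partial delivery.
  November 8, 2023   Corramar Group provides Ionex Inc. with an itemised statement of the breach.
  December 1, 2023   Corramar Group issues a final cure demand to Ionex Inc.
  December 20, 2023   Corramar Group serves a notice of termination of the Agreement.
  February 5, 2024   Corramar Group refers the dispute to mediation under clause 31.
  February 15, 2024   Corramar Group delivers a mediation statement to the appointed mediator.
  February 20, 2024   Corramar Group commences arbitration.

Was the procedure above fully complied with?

Step 1: the window is 5–17 days after September 17, 2023 (when the breach is discovered), so September 22, 2023 through October 4, 2023; September 24, 2023 falls inside that range.
Step 2: the window is 25–47 days after September 24, 2023 (when the default notice is delivered), so October 19, 2023 through November 10, 2023; November 8, 2023 falls inside that range.
Step 3: the earliest permitted date is 20 days after November 8, 2023 (when the itemised statement is provided), i.e. November 28, 2023; done December 1, 2023, after the minimum wait.
Step 4: 20 days after December 1, 2023 (when the final cure demand is issued) is December 21, 2023; completed December 20, 2023, before the deadline.
Step 5: 30 days after January 19, 2024 (end of the 30-day response period, which began when the termination notice is served on December 20, 2023) is February 18, 2024; completed February 5, 2024, before the deadline.
Step 6: the window is 7–51 days after February 5, 2024 (when the dispute is referred to mediation), so February 12, 2024 through March 27, 2024; done February 15, 2024, which is between those dates.
Step 7: 82 days after December 1, 2023 (when the final cure demand is issued) is February 21, 2024; February 20, 2024 is within that limit.

Yes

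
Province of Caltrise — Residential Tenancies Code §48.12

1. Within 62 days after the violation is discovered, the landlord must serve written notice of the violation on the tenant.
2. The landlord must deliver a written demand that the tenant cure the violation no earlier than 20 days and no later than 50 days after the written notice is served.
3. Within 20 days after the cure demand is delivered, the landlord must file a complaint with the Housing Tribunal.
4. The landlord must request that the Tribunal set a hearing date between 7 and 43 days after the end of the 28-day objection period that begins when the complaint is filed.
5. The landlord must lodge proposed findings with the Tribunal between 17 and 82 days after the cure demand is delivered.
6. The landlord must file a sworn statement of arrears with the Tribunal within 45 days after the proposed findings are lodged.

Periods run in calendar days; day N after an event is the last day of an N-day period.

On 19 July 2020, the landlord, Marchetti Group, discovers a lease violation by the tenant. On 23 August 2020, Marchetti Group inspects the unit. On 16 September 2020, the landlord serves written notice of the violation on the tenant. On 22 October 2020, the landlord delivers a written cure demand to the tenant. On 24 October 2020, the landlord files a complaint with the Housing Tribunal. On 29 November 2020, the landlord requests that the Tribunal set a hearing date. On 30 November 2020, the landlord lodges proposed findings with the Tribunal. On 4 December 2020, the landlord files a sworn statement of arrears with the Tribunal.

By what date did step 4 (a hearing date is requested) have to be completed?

The complaint is filed on 24 October 2020; the 28-day objection period therefore ends 21 November 2020, and step 4 runs from that date. The window is 7–43 days after 21 November 2020; it closes on 3 January 2021.

3 January 2021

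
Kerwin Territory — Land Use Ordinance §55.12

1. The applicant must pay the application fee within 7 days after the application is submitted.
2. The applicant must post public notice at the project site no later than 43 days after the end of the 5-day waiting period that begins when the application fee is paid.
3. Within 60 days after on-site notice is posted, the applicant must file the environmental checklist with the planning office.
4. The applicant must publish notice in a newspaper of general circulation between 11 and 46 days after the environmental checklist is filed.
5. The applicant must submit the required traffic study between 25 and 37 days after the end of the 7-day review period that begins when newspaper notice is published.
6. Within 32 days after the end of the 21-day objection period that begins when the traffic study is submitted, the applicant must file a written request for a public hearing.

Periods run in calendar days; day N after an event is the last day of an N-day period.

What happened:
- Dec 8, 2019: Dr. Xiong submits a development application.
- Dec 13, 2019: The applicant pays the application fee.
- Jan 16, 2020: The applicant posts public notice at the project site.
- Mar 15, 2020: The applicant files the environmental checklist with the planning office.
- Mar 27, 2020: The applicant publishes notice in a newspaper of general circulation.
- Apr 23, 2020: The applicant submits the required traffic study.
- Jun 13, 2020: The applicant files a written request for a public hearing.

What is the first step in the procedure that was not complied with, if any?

Step 5

Step 1 — counting 7 days from Dec 8, 2019 (when the application is submitted) gives a deadline of Dec 15, 2019; completed Dec 13, 2019, before the deadline.
Step 2 — counting 43 days from Dec 18, 2019 (end of the 5-day waiting period, which began when the application fee is paid on Dec 13, 2019) gives a deadline of Jan 30, 2020; Jan 16, 2020 is within that limit.
Step 3 — counting 60 days from Jan 16, 2020 (when on-site notice is posted) gives a deadline of Mar 16, 2020; Mar 15, 2020 is within that limit.
Step 4 — 11 and 46 days from Mar 15, 2020 (when the environmental checklist is filed) are Mar 26, 2020 and Apr 30, 2020 respectively; Mar 27, 2020 falls inside that range.
Step 5 — 25 and 37 days from Apr 3, 2020 (end of the 7-day review period, which began when newspaper notice is published on Mar 27, 2020) are Apr 28, 2020 and May 10, 2020 respectively; Apr 23, 2020 is 5 days too early.
No need to go further; step 5 was not satisfied.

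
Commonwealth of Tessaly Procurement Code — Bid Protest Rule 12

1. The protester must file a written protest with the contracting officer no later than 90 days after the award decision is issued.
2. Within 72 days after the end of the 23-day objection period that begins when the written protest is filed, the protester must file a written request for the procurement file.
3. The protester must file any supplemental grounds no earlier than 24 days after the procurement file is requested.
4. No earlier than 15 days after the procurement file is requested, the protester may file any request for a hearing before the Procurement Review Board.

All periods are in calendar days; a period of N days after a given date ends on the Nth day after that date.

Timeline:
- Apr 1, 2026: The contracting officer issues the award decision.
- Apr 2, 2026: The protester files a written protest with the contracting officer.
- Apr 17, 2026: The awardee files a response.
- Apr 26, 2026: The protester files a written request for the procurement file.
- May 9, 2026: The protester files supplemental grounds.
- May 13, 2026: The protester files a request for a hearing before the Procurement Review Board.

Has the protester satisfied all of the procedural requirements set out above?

No

Step 1: 90 days after Apr 1, 2026 (when the award decision is issued) is Jun 30, 2026; completed Apr 2, 2026, before the deadline.
Step 2: 72 days after Apr 25, 2026 (end of the 23-day objection period, which began when the written protest is filed on Apr 2, 2026) is Jul 6, 2026; done Apr 26, 2026 — timely.
Step 3: the earliest permitted date is 24 days after Apr 26, 2026 (when the procurement file is requested), i.e. May 20, 2026; done May 9, 2026 — 11 days too early.
No need to go further; step 3 was not satisfied.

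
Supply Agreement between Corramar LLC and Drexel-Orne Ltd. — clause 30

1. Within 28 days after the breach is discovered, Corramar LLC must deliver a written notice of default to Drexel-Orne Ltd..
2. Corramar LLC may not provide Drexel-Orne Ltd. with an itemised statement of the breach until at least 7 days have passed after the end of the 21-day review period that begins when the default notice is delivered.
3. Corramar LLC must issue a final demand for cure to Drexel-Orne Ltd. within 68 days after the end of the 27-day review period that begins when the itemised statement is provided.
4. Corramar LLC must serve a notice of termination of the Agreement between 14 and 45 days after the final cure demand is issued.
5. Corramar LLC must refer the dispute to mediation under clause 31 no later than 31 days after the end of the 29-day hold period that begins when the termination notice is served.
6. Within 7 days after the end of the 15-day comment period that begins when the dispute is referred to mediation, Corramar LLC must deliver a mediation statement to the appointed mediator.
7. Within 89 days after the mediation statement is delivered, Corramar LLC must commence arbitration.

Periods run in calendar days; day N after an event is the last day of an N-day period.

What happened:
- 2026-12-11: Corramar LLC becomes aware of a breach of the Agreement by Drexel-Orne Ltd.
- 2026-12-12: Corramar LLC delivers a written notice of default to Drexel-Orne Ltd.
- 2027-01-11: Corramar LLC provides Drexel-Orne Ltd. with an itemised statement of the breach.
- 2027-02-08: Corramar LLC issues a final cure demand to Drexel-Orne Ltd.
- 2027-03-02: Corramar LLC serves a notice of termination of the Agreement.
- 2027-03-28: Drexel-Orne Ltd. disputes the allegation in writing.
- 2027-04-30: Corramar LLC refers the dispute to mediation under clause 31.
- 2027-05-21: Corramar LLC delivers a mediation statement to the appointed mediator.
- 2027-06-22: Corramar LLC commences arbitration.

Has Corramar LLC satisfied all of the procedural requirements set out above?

Yes

Step 1: 28 days after 2026-12-11 (when the breach is discovered) is 2027-01-08; completed 2026-12-12, before the deadline.
Step 2: the earliest permitted date is 7 days after 2027-01-02 (end of the 21-day review period, which began when the default notice is delivered on 2026-12-12), i.e. 2027-01-09; done 2027-01-11 — permitted.
Step 3: 68 days after 2027-02-07 (end of the 27-day review period, which began when the itemised statement is provided on 2027-01-11) is 2027-04-16; completed 2027-02-08, before the deadline.
Step 4: the window is 14–45 days after 2027-02-08 (when the final cure demand is issued), so 2027-02-22 through 2027-03-25; 2027-03-02 falls inside that range.
Step 5: 31 days after 2027-03-31 (end of the 29-day hold period, which began when the termination notice is served on 2027-03-02) is 2027-05-01; done 2027-04-30 — timely.
Step 6: 7 days after 2027-05-15 (end of the 15-day comment period, which began when the dispute is referred to mediation on 2027-04-30) is 2027-05-22; 2027-05-21 is within that limit.
Step 7: 89 days after 2027-05-21 (when the mediation statement is delivered) is 2027-08-18; done 2027-06-22 — timely.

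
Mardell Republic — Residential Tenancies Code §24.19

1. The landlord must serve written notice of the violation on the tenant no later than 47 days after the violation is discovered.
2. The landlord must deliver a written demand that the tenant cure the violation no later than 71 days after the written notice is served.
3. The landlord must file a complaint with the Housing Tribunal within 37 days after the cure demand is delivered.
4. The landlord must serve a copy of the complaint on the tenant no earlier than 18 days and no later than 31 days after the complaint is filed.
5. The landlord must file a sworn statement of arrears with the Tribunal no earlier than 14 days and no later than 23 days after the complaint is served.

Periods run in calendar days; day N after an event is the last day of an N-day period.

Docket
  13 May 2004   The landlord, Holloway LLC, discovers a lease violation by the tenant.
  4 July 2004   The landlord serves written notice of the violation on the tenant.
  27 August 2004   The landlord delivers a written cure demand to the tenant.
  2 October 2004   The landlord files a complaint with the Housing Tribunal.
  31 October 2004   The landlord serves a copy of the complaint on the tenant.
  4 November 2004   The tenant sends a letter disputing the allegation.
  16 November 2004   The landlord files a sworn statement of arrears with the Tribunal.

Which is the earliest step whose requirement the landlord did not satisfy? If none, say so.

Step 1

(1) due by 13 May 2004 + 47 days = 29 June 2004; 4 July 2004 misses that deadline by 5 days.
No need to go further; step 1 was not satisfied.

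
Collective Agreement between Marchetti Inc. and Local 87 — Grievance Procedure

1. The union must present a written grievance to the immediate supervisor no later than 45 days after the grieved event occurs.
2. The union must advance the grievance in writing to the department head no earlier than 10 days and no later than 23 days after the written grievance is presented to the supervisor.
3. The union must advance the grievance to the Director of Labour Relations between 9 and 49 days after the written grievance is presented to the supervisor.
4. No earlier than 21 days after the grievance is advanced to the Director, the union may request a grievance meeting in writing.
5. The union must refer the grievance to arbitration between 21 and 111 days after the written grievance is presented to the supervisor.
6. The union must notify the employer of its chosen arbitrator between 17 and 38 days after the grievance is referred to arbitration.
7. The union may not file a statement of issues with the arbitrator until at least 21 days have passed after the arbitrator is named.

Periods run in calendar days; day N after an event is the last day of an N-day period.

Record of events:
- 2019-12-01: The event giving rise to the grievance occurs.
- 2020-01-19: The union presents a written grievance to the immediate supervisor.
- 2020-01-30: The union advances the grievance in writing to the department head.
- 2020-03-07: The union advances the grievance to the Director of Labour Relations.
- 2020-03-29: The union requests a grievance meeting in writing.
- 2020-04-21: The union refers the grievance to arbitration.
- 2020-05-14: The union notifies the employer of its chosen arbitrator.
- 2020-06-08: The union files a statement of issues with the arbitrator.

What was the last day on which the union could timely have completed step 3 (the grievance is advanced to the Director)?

Step 3 runs from 2020-01-19, when the written grievance is presented to the supervisor. The window is 9–49 days after 2020-01-19; it closes on 2020-03-08.

2020-03-08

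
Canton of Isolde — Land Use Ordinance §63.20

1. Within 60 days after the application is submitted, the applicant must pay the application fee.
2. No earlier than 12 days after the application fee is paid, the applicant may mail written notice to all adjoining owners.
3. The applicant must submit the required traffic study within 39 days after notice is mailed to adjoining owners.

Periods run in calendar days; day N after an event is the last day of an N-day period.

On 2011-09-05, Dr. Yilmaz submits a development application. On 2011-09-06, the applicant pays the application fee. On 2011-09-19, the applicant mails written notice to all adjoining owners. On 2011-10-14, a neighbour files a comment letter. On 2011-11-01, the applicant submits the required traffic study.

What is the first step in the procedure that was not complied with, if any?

Step 1 — counting 60 days from 2011-09-05 (when the application is submitted) gives a deadline of 2011-11-04; 2011-09-06 is within that limit.
Step 2 — must wait 12 days from 2011-09-06 (when the application fee is paid), so not before 2011-09-18; done 2011-09-19, after the minimum wait.
Step 3 — counting 39 days from 2011-09-19 (when notice is mailed to adjoining owners) gives a deadline of 2011-10-28; 2011-11-01 misses that deadline by 4 days.

Step 3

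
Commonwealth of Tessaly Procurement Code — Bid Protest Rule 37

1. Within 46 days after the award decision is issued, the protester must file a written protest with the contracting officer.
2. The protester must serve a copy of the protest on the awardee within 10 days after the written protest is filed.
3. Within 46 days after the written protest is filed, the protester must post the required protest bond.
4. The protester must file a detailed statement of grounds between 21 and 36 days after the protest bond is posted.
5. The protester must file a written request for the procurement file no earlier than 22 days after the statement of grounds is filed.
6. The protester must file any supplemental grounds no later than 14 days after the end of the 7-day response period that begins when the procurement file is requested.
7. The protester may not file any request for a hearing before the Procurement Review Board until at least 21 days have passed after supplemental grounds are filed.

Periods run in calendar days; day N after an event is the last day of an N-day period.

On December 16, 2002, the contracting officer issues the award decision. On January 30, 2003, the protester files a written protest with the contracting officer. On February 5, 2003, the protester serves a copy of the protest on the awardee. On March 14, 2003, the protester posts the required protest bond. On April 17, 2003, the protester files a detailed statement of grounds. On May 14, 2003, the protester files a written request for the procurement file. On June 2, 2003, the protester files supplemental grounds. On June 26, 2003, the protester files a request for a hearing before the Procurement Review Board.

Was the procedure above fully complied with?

Yes

(1) due by December 16, 2002 + 46 days = January 31, 2003; January 30, 2003 is within that limit.
(2) due by January 30, 2003 + 10 days = February 9, 2003; done February 5, 2003 — timely.
(3) due by January 30, 2003 + 46 days = March 17, 2003; done March 14, 2003 — timely.
(4) the permitted window runs from March 14, 2003 + 21 = April 4, 2003 to March 14, 2003 + 36 = April 19, 2003; done April 17, 2003 — within the window.
(5) permitted from April 17, 2003 + 22 days = May 9, 2003 onward; May 14, 2003 is on or after that date.
(6) due by May 21, 2003 + 14 days = June 4, 2003; completed June 2, 2003, before the deadline.
(7) permitted from June 2, 2003 + 21 days = June 23, 2003 onward; done June 26, 2003, after the minimum wait.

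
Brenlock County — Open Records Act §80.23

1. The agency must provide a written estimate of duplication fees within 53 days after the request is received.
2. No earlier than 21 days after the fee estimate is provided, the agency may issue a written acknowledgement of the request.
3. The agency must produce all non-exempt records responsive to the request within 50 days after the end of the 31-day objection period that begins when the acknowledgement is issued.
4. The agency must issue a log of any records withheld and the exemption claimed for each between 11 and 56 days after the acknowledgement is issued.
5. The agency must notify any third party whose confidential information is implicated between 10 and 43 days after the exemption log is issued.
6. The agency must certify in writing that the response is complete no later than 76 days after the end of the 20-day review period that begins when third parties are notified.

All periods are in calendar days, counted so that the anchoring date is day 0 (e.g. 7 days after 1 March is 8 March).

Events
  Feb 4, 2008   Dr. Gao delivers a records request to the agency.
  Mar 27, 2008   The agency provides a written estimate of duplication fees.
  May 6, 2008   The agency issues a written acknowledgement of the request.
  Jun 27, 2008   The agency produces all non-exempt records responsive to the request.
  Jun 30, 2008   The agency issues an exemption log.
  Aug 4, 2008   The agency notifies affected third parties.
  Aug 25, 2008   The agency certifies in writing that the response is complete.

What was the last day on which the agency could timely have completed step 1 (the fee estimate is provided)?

Mar 28, 2008

Step 1 runs from Feb 4, 2008, when the request is received. 53 days after Feb 4, 2008 is Mar 28, 2008.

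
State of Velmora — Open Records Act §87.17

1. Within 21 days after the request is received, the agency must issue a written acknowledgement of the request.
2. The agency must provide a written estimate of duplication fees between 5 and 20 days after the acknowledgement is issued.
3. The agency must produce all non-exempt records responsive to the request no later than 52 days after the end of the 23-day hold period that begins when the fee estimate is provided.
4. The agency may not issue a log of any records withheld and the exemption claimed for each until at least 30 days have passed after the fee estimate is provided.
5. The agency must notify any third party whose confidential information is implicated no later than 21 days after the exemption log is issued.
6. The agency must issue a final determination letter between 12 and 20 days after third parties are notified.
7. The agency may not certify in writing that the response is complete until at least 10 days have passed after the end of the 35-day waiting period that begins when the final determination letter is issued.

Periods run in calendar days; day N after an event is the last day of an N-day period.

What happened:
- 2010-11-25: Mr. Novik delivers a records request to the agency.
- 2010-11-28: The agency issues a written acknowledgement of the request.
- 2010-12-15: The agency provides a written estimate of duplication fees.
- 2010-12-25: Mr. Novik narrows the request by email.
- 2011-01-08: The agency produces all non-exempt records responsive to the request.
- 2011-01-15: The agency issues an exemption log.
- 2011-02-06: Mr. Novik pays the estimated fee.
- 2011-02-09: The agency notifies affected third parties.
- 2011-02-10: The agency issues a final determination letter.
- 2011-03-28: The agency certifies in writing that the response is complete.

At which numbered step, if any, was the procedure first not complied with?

Step 5

Step 1: 21 days after 2010-11-25 (when the request is received) is 2010-12-16; 2010-11-28 is within that limit.
Step 2: the window is 5–20 days after 2010-11-28 (when the acknowledgement is issued), so 2010-12-03 through 2010-12-18; 2010-12-15 falls inside that range.
Step 3: 52 days after 2011-01-07 (end of the 23-day hold period, which began when the fee estimate is provided on 2010-12-15) is 2011-02-28; done 2011-01-08 — timely.
Step 4: the earliest permitted date is 30 days after 2010-12-15 (when the fee estimate is provided), i.e. 2011-01-14; done 2011-01-15, after the minimum wait.
Step 5: 21 days after 2011-01-15 (when the exemption log is issued) is 2011-02-05; not done until 2011-02-09, 4 days after the deadline.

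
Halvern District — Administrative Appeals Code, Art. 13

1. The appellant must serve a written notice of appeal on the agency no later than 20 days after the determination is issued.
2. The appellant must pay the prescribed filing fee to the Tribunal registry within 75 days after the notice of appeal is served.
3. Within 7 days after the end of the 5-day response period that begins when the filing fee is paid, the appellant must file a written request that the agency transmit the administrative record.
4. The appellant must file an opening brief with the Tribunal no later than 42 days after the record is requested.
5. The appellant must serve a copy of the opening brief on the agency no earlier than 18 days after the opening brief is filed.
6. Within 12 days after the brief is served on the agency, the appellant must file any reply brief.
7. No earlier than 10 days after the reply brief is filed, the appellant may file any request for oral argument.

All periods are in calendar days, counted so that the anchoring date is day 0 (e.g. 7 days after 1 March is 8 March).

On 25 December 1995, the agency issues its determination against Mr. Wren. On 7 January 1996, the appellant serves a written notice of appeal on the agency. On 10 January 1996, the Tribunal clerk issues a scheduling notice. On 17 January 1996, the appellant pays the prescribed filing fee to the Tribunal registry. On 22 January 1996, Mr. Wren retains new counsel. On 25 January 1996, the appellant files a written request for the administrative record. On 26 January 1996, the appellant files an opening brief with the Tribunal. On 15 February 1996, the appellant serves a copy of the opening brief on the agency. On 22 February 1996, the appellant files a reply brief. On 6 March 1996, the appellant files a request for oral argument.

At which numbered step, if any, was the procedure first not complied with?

(1) due by 25 December 1995 + 20 days = 14 January 1996; completed 7 January 1996, before the deadline.
(2) due by 7 January 1996 + 75 days = 22 March 1996; completed 17 January 1996, before the deadline.
(3) due by 22 January 1996 + 7 days = 29 January 1996; completed 25 January 1996, before the deadline.
(4) due by 25 January 1996 + 42 days = 7 March 1996; completed 26 January 1996, before the deadline.
(5) permitted from 26 January 1996 + 18 days = 13 February 1996 onward; done 15 February 1996, after the minimum wait.
(6) due by 15 February 1996 + 12 days = 27 February 1996; 22 February 1996 is within that limit.
(7) permitted from 22 February 1996 + 10 days = 3 March 1996 onward; done 6 March 1996, after the minimum wait.

None — every step was satisfied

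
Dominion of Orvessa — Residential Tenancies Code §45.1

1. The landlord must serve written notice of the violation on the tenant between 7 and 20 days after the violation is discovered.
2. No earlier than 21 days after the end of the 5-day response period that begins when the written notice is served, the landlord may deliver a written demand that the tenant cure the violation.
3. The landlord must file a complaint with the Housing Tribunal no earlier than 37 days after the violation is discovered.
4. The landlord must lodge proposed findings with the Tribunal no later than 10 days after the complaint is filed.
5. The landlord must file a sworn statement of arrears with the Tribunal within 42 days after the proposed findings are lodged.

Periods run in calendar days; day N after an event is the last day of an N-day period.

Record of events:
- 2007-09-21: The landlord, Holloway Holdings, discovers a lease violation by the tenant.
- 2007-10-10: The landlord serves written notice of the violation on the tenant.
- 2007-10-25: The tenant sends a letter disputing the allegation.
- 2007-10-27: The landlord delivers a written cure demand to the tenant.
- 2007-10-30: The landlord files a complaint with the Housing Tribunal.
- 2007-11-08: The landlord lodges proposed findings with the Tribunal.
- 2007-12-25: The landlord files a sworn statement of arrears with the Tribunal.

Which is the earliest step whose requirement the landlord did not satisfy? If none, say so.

Step 1 — 7 and 20 days from 2007-09-21 (when the violation is discovered) are 2007-09-28 and 2007-10-11 respectively; 2007-10-10 falls inside that range.
Step 2 — must wait 21 days from 2007-10-15 (end of the 5-day response period, which began when the written notice is served on 2007-10-10), so not before 2007-11-05; done 2007-10-27 — 9 days too early.
The analysis stops there.

Step 2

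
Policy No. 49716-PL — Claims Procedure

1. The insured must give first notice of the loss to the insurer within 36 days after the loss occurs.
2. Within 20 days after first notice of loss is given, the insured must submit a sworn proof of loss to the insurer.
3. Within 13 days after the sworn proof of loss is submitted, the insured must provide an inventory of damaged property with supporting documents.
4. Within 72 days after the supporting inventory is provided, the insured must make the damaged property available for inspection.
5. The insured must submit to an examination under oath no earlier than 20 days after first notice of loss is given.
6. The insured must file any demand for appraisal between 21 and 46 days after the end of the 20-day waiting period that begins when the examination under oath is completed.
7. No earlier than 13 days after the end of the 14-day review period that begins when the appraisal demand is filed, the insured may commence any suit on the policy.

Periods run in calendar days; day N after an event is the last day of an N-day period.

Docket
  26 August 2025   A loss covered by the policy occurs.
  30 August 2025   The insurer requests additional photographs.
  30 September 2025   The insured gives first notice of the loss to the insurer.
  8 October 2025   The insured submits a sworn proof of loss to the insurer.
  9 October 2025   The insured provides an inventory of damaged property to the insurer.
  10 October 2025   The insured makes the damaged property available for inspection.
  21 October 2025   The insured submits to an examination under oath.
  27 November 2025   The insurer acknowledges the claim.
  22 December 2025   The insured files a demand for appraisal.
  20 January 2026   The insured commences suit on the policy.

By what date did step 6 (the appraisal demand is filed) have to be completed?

26 December 2025

The examination under oath is completed on 21 October 2025; the 20-day waiting period therefore ends 10 November 2025, and step 6 runs from that date. The window is 21–46 days after 10 November 2025; it closes on 26 December 2025.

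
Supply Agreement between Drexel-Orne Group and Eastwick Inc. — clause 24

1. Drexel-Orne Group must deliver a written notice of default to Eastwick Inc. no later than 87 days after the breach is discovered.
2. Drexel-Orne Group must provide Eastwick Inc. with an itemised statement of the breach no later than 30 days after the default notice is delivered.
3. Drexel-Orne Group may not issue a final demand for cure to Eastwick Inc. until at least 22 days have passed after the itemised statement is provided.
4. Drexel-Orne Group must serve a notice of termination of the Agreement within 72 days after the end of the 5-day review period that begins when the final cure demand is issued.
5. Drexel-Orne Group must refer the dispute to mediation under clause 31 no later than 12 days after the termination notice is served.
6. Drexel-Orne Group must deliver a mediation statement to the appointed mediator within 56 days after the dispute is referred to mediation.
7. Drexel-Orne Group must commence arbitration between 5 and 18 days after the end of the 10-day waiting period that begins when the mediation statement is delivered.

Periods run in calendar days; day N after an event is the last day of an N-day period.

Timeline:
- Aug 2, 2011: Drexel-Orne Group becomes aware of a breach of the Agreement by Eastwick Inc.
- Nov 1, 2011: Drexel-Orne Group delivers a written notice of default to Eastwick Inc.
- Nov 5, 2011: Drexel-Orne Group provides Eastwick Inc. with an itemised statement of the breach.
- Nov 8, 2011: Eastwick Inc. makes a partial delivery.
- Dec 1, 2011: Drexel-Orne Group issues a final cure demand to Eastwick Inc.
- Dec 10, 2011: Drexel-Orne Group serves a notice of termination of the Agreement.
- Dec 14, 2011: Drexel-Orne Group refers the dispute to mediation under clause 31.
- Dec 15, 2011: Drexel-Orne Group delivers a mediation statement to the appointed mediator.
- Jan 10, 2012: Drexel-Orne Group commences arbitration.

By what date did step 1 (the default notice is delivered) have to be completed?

Step 1 runs from Aug 2, 2011, when the breach is discovered. 87 days after Aug 2, 2011 is Oct 28, 2011.

Oct 28, 2011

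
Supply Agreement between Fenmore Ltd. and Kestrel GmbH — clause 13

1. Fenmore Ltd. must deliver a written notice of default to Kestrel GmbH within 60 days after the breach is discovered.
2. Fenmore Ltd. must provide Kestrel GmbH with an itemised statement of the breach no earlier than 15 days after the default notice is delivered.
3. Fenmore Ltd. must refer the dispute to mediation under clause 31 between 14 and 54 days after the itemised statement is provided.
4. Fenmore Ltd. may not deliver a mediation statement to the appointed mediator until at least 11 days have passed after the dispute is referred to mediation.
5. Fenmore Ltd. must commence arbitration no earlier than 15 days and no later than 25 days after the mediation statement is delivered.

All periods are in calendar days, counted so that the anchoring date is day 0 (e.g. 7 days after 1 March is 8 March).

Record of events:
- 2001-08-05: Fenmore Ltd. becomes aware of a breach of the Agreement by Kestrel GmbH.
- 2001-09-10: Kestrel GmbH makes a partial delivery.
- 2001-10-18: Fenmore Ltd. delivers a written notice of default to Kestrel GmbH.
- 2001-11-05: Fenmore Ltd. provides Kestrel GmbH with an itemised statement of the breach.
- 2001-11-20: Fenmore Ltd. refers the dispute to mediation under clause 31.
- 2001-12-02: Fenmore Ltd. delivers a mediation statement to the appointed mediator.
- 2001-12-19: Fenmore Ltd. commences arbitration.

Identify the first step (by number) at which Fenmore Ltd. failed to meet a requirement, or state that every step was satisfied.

Step 1: 60 days after 2001-08-05 (when the breach is discovered) is 2001-10-04; not done until 2001-10-18, 14 days after the deadline.

Step 1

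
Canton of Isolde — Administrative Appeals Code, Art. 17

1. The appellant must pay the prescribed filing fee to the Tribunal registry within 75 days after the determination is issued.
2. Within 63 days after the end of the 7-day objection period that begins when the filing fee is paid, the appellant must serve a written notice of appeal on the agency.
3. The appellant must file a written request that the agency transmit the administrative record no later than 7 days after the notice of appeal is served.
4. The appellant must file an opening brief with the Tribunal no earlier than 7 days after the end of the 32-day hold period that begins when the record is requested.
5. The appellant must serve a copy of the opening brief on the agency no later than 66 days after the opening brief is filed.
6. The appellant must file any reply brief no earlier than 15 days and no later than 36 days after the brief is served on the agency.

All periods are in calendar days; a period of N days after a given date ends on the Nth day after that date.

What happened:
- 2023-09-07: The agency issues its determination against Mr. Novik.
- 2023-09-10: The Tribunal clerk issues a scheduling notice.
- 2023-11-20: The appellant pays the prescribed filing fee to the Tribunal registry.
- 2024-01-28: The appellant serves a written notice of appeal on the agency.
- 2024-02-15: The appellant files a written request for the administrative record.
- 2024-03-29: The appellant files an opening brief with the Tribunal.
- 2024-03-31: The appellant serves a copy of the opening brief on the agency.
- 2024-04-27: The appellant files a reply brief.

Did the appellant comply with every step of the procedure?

No

Step 1 — counting 75 days from 2023-09-07 (when the determination is issued) gives a deadline of 2023-11-21; 2023-11-20 is within that limit.
Step 2 — counting 63 days from 2023-11-27 (end of the 7-day objection period, which began when the filing fee is paid on 2023-11-20) gives a deadline of 2024-01-29; done 2024-01-28 — timely.
Step 3 — counting 7 days from 2024-01-28 (when the notice of appeal is served) gives a deadline of 2024-02-04; not done until 2024-02-15, 11 days after the deadline.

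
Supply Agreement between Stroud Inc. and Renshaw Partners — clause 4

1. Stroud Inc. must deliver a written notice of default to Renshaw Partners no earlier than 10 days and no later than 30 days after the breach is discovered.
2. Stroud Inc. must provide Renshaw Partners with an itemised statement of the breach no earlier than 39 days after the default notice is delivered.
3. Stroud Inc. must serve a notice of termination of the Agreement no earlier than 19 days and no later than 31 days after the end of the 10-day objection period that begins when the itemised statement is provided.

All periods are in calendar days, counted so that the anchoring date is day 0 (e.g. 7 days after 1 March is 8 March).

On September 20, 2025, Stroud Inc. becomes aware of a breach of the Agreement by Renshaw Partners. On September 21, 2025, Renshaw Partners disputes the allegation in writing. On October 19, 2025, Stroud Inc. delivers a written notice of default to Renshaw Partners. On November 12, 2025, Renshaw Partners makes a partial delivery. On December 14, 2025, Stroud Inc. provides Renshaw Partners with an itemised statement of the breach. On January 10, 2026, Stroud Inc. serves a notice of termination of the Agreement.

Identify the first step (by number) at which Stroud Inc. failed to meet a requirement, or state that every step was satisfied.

Step 3

Step 1: the window is 10–30 days after September 20, 2025 (when the breach is discovered), so September 30, 2025 through October 20, 2025; done October 19, 2025, which is between those dates.
Step 2: the earliest permitted date is 39 days after October 19, 2025 (when the default notice is delivered), i.e. November 27, 2025; December 14, 2025 is on or after that date.
Step 3: the window is 19–31 days after December 24, 2025 (end of the 10-day objection period, which began when the itemised statement is provided on December 14, 2025), so January 12, 2026 through January 24, 2026; January 10, 2026 is 2 days too early.
No need to go further; step 3 was not satisfied.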